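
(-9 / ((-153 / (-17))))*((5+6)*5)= -55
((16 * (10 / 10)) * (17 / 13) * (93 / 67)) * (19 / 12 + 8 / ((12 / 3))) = 90644 / 871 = 104.07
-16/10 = -8/5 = -1.60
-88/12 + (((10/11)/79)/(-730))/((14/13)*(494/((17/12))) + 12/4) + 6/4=-4762532809/816434190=-5.83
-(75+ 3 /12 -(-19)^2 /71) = -19927 /284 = -70.17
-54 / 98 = -27 / 49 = -0.55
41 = 41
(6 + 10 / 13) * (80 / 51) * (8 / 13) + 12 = 159748 / 8619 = 18.53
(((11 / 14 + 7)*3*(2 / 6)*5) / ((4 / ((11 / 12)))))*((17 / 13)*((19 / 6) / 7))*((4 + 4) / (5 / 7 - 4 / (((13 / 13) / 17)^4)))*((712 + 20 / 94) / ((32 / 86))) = -66361850335 / 274343848896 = -0.24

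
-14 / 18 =-7 / 9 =-0.78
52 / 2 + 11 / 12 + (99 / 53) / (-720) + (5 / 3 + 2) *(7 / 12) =29.05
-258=-258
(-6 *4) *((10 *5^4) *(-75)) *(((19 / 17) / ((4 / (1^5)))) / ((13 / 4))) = 967194.57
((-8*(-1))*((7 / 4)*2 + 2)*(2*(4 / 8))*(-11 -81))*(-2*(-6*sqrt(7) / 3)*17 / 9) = -275264*sqrt(7) / 9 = -80920.01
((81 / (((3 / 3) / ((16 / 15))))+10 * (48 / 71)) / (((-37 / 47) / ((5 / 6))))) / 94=-2756 / 2627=-1.05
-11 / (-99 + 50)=11 / 49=0.22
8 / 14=4 / 7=0.57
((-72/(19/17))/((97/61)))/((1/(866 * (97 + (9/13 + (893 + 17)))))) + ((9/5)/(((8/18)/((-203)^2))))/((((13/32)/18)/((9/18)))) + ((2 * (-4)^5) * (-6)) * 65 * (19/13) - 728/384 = -175314843903713/5750160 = -30488689.69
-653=-653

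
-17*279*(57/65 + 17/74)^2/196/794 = -134389722447/3600532426400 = -0.04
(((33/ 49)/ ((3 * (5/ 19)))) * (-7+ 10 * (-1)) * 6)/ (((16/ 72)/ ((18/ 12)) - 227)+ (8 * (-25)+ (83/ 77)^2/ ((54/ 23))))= 139291812/ 682525015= 0.20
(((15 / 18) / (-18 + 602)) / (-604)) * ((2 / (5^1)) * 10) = -5 / 529104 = -0.00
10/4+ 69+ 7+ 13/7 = 1125/14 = 80.36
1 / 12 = 0.08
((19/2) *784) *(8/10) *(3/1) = 89376/5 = 17875.20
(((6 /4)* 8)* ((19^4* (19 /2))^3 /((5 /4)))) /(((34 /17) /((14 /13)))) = 637607335254741528558 /65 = 9809343619303715823.97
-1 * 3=-3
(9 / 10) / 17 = 9 / 170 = 0.05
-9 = -9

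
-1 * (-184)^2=-33856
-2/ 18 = -1/ 9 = -0.11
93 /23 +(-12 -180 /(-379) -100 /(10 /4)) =-413897 /8717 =-47.48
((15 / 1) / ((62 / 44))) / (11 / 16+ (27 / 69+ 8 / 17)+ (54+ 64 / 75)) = 154836000 / 820388929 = 0.19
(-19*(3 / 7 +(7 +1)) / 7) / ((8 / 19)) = -21299 / 392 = -54.33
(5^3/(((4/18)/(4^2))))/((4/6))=13500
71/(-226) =-71/226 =-0.31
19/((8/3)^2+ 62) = 171/622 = 0.27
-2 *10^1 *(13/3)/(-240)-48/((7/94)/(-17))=2761435/252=10958.08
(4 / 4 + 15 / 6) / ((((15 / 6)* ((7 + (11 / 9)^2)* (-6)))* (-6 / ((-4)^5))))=-1008 / 215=-4.69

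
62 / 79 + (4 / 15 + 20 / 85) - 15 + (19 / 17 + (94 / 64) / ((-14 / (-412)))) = 69103289 / 2256240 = 30.63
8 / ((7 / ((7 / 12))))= 2 / 3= 0.67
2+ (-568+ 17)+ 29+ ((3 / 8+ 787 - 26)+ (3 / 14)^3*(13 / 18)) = 1324705 / 5488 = 241.38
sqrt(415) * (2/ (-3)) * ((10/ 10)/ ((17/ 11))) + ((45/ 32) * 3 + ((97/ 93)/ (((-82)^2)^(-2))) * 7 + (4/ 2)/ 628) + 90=154232159163599/ 467232 - 22 * sqrt(415)/ 51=330097585.48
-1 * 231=-231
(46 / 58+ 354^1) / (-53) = -10289 / 1537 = -6.69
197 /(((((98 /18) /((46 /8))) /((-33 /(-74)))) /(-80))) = -13457070 /1813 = -7422.54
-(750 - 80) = -670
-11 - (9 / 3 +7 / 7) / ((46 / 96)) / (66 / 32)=-3807 / 253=-15.05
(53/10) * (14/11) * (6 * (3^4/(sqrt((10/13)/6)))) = 180306 * sqrt(195)/275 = 9155.77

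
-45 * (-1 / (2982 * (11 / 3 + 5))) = 45 / 25844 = 0.00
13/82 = 0.16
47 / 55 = 0.85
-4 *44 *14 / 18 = -1232 / 9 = -136.89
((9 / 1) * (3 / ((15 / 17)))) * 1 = 153 / 5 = 30.60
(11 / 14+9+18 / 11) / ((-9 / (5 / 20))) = -1759 / 5544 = -0.32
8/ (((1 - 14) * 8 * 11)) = -1/ 143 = -0.01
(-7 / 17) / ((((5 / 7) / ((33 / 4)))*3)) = -539 / 340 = -1.59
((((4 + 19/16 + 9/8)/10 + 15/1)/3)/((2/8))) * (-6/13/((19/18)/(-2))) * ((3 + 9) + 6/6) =22509/95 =236.94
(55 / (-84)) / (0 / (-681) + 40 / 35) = -55 / 96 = -0.57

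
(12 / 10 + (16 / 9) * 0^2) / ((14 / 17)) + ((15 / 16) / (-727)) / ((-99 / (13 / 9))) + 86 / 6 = 1909302019 / 120914640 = 15.79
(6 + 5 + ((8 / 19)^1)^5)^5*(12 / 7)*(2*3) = 1085792404324150539290486071547945356104 / 651535469817792626756267271963493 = 1666513.11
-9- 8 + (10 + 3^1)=-4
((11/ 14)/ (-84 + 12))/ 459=-11/ 462672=-0.00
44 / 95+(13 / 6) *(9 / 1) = 3793 / 190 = 19.96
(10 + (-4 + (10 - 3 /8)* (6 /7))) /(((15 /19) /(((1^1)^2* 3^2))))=3249 /20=162.45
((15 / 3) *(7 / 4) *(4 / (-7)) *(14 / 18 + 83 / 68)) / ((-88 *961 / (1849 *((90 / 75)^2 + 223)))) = 409300187 / 8347680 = 49.03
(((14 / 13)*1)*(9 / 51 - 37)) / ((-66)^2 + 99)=-8764 / 984555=-0.01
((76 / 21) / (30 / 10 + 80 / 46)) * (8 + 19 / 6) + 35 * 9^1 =2221663 / 6867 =323.53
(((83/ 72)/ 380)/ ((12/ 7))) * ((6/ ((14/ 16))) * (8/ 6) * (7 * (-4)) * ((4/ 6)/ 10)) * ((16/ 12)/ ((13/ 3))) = -4648/ 500175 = -0.01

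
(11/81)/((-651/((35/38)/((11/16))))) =-40/143127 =-0.00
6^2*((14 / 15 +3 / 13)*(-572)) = -119856 / 5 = -23971.20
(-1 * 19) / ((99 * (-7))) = 19 / 693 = 0.03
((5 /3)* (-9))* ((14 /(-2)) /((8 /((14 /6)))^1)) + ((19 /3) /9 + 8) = 8495 /216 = 39.33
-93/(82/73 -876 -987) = 6789/135917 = 0.05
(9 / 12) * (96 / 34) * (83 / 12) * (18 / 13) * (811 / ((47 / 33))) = 119951766 / 10387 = 11548.26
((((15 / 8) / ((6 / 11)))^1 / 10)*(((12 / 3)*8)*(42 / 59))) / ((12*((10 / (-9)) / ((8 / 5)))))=-1386 / 1475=-0.94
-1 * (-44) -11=33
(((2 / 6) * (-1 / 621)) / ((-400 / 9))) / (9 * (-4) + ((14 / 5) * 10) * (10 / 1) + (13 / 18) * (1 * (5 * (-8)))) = 0.00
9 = 9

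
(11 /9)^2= 121 /81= 1.49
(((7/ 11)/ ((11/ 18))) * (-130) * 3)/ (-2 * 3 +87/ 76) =83.64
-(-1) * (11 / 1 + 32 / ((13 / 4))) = 271 / 13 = 20.85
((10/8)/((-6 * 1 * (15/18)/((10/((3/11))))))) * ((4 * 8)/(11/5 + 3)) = -2200/39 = -56.41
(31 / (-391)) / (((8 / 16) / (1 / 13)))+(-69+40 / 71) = -24702699 / 360893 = -68.45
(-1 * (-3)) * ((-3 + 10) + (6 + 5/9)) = 122/3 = 40.67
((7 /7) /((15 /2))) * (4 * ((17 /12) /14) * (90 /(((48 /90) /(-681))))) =-173655 /28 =-6201.96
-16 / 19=-0.84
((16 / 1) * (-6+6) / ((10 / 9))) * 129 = 0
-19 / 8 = -2.38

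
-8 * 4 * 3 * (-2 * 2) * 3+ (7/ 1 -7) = 1152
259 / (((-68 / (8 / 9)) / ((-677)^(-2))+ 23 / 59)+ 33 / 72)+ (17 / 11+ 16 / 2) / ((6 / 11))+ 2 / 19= 33214517728983 / 1886625117010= 17.61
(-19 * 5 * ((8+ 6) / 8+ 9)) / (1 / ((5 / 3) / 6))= -283.68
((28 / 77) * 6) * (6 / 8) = 18 / 11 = 1.64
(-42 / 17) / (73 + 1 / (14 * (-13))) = -7644 / 225845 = -0.03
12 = 12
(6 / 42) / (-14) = -1 / 98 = -0.01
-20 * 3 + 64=4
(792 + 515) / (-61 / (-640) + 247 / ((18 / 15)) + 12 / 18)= 836480 / 132221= 6.33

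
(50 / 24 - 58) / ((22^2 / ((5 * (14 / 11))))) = -2135 / 2904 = -0.74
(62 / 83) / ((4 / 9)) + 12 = 2271 / 166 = 13.68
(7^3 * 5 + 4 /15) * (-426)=-730703.60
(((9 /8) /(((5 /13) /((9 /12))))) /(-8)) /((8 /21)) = -7371 /10240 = -0.72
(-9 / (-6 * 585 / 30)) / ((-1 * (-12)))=0.01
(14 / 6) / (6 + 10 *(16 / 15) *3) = 7 / 114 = 0.06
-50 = -50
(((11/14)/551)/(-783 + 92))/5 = -11/26651870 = -0.00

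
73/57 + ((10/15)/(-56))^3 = 14422445/11261376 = 1.28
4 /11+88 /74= 632 /407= 1.55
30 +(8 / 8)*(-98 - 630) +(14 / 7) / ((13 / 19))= -9036 / 13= -695.08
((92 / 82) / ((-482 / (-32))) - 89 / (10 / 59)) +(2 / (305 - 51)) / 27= -177888777949 / 338819490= -525.03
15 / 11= 1.36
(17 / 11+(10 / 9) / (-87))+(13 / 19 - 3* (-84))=254.22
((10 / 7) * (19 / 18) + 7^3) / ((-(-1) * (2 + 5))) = 21704 / 441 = 49.22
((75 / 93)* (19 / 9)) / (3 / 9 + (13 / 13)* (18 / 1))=95 / 1023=0.09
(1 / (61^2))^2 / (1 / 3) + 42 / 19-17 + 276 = 68716908940 / 263070979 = 261.21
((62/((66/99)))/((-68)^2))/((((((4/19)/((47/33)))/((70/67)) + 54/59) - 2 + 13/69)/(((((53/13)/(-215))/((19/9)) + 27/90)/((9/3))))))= -1283345667261/496530400117856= -0.00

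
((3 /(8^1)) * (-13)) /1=-39 /8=-4.88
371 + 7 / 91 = 4824 / 13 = 371.08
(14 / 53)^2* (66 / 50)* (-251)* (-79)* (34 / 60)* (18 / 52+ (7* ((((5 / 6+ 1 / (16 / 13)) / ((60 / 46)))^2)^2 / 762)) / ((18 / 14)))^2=3542886185927922588281937637107639492177983 / 25799622979109639291566188134400000000000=137.32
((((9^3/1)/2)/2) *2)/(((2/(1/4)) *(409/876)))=159651/1636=97.59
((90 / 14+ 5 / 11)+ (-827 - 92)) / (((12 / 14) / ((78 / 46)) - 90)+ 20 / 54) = 24651783 / 2408758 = 10.23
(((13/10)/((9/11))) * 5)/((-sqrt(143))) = -sqrt(143)/18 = -0.66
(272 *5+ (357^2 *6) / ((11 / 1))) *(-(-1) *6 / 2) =2338962 / 11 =212632.91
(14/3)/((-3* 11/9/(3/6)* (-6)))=7/66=0.11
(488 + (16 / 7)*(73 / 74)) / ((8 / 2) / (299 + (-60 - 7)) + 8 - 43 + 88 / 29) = -15.35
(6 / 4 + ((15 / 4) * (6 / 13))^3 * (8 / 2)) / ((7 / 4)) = 195432 / 15379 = 12.71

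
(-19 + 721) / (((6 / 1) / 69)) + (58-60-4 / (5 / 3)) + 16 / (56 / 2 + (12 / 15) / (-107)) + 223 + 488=41091203 / 4680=8780.17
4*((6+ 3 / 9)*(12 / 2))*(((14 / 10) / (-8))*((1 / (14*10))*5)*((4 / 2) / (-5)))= 19 / 50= 0.38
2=2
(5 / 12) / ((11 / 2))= 5 / 66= 0.08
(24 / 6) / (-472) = -1 / 118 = -0.01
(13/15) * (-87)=-377/5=-75.40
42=42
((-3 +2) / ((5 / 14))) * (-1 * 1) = 14 / 5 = 2.80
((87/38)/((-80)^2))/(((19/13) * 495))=377/762432000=0.00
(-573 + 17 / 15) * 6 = -17156 / 5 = -3431.20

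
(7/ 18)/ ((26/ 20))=35/ 117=0.30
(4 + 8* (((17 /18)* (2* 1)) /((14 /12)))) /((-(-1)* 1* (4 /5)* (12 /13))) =22.96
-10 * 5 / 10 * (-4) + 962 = 982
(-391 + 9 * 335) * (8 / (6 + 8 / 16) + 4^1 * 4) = 587776 / 13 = 45213.54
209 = 209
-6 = -6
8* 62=496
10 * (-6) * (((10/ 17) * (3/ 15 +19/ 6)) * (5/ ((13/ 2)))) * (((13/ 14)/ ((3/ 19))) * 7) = -191900/ 51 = -3762.75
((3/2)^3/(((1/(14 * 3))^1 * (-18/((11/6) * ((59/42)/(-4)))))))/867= 649/110976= 0.01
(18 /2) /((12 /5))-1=11 /4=2.75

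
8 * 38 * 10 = 3040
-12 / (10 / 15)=-18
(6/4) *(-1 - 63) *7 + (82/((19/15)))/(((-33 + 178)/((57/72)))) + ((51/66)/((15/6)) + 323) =-2222393/6380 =-348.34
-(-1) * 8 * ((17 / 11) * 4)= 49.45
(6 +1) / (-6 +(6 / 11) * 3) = -77 / 48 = -1.60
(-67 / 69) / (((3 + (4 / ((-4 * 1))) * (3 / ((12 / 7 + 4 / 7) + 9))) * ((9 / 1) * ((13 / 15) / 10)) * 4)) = -132325 / 1162512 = -0.11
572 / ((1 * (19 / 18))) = 541.89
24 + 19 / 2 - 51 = -35 / 2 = -17.50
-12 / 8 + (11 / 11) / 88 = -131 / 88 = -1.49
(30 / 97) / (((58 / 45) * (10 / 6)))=405 / 2813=0.14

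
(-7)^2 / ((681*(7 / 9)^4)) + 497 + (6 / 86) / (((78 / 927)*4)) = 24741893117 / 49742056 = 497.40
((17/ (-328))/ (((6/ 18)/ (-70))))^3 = 5687411625/ 4410944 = 1289.39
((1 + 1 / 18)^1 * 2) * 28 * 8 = 472.89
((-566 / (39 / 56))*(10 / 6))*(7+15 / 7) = -12384.27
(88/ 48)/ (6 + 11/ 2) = 11/ 69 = 0.16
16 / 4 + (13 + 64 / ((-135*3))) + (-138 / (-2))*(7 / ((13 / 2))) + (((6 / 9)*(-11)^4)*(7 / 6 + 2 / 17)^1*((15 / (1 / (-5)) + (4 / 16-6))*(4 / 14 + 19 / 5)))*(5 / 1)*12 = -9145524888964 / 36855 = -248148823.47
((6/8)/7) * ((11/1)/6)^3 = 1331/2016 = 0.66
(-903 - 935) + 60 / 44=-20203 / 11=-1836.64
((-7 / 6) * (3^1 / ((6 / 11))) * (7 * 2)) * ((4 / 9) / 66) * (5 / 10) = -49 / 162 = -0.30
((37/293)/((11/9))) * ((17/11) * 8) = 45288/35453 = 1.28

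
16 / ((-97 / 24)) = -384 / 97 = -3.96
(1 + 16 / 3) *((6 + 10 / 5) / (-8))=-6.33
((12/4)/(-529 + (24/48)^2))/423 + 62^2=1146338456/298215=3844.00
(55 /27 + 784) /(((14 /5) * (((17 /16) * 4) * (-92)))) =-106115 /147798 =-0.72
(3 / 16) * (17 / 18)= 0.18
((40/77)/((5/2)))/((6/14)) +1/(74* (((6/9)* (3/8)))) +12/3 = 5542/1221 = 4.54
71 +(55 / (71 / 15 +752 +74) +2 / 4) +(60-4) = 3179205 / 24922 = 127.57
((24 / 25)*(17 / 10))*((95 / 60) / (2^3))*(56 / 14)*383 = 123709 / 250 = 494.84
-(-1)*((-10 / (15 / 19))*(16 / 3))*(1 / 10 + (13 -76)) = 191216 / 45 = 4249.24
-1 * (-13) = 13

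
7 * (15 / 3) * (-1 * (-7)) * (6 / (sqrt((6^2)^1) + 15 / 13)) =6370 / 31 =205.48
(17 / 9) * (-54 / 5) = -102 / 5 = -20.40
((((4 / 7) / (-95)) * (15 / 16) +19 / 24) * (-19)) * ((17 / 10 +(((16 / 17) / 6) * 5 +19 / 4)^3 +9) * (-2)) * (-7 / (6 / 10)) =-19192709581721 / 305627904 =-62797.64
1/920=0.00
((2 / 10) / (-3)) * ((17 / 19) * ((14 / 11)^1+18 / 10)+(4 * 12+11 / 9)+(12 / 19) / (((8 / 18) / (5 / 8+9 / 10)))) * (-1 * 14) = 28513723 / 564300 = 50.53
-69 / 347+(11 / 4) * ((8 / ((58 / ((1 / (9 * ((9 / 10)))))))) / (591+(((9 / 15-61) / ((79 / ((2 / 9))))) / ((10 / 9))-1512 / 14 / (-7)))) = -1357996504391 / 6831998536383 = -0.20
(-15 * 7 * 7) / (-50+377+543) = -49 / 58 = -0.84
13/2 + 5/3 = 8.17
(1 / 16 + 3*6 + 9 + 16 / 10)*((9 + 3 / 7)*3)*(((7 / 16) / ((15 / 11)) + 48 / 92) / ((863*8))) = 351936519 / 3556940800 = 0.10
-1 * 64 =-64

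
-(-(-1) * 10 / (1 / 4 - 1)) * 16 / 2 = 320 / 3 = 106.67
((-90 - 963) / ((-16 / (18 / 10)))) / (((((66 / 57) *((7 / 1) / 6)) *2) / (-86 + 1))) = -9183213 / 2464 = -3726.95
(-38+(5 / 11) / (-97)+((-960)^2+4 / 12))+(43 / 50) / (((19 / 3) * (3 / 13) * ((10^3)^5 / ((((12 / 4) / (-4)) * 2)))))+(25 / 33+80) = 1868447028699999999998210641 / 2027300000000000000000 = 921643.09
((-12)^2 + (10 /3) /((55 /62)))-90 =1906 /33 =57.76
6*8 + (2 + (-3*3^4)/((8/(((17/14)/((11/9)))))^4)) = 49.94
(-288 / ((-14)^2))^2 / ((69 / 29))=50112 / 55223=0.91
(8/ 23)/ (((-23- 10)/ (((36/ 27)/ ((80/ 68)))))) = -136/ 11385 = -0.01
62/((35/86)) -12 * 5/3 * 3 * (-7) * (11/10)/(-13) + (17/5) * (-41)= -10281/455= -22.60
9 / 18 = 1 / 2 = 0.50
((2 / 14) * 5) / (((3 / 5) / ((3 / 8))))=25 / 56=0.45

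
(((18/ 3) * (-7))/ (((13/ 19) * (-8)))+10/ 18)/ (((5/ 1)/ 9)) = 3851/ 260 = 14.81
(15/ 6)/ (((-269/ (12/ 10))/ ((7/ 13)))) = -0.01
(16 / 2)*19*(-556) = -84512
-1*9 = -9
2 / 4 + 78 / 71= 227 / 142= 1.60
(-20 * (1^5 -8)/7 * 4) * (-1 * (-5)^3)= 10000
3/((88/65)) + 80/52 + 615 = 707855/1144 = 618.75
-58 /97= -0.60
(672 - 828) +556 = 400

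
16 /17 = 0.94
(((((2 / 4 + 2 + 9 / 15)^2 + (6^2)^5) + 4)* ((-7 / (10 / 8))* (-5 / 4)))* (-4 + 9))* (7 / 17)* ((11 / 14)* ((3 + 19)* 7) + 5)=18665912732607 / 170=109799486662.39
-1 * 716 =-716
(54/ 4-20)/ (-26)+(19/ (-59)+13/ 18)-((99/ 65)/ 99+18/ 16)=-135353/ 276120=-0.49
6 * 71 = 426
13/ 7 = 1.86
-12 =-12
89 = 89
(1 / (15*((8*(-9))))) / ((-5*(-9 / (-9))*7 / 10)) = 1 / 3780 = 0.00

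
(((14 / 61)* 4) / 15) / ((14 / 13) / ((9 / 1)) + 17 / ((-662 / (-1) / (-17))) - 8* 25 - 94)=-0.00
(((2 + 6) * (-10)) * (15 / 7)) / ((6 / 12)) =-2400 / 7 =-342.86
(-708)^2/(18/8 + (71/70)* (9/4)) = 15594880/141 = 110601.99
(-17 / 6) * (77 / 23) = -1309 / 138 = -9.49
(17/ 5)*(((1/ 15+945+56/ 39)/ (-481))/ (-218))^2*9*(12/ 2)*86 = 1.29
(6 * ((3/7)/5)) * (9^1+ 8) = 306/35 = 8.74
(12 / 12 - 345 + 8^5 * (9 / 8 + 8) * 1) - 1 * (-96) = 298760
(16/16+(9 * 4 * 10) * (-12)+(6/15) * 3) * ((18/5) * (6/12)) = -194301/25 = -7772.04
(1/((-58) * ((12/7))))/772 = -7/537312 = -0.00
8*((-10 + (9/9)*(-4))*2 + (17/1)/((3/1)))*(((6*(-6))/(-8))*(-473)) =380292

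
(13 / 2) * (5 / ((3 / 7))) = 455 / 6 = 75.83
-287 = -287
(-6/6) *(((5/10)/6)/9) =-1/108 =-0.01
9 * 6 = 54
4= 4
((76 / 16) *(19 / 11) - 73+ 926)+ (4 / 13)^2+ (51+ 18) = 6917705 / 7436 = 930.30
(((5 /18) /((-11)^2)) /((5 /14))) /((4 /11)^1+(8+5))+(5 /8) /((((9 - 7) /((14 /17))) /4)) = 72799 /70686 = 1.03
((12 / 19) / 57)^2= 16 / 130321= 0.00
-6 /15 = -2 /5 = -0.40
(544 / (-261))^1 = -544 / 261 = -2.08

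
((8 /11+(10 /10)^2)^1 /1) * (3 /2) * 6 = 171 /11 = 15.55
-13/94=-0.14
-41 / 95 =-0.43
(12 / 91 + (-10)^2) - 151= -4629 / 91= -50.87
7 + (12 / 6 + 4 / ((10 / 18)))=81 / 5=16.20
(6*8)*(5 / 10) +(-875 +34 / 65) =-850.48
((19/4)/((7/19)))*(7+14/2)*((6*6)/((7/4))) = 25992/7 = 3713.14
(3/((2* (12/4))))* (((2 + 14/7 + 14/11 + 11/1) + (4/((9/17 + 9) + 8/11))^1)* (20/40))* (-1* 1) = -175775/42196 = -4.17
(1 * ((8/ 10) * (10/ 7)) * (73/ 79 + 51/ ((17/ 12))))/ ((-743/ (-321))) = 7490856/ 410879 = 18.23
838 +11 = 849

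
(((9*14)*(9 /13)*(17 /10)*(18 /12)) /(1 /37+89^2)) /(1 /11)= 11769219 /38100140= 0.31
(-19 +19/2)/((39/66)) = -16.08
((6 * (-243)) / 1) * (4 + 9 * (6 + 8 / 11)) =-1035180 / 11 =-94107.27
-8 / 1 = -8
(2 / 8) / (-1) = -1 / 4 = -0.25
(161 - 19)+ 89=231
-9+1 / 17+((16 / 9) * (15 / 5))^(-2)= -8.91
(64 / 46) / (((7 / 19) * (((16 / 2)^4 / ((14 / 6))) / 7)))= 133 / 8832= 0.02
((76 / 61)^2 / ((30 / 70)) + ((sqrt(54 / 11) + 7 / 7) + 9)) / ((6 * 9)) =sqrt(66) / 198 + 76031 / 301401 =0.29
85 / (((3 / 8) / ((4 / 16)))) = 170 / 3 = 56.67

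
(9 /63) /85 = 1 /595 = 0.00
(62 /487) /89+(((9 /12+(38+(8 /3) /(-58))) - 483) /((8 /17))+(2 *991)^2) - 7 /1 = 473903956794647 /120666912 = 3927372.87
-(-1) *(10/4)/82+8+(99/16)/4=25131/2624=9.58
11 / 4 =2.75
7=7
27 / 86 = 0.31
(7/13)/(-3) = -7/39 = -0.18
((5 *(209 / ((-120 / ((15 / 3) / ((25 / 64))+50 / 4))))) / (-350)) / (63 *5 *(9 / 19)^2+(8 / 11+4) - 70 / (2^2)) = 209974567 / 19315338000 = 0.01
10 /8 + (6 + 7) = 57 /4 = 14.25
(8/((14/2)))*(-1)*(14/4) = -4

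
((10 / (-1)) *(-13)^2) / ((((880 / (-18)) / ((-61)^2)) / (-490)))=-63027820.23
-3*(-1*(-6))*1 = -18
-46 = -46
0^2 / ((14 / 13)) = 0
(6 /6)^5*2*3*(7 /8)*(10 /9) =35 /6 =5.83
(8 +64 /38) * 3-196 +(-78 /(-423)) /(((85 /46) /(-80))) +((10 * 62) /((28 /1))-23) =-56041334 /318801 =-175.79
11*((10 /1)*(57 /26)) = 3135 /13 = 241.15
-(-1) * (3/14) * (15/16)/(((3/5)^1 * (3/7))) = 25/32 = 0.78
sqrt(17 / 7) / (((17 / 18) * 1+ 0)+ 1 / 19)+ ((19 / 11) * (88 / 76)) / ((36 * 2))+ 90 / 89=2.60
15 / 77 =0.19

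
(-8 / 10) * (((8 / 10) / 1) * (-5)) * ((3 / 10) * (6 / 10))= 72 / 125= 0.58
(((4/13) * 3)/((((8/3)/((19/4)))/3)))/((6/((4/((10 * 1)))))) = 171/520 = 0.33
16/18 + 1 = 17/9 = 1.89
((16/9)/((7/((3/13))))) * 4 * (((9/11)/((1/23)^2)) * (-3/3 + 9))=812544/1001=811.73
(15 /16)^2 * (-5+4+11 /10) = 45 /512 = 0.09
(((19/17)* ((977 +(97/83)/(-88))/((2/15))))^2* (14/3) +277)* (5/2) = 48254269305657598105/61670768896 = 782449613.80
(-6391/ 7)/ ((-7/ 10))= 9130/ 7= 1304.29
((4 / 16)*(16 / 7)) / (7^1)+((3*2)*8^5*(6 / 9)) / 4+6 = 1605930 / 49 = 32774.08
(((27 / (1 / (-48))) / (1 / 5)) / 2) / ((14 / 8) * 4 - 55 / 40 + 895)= -3.60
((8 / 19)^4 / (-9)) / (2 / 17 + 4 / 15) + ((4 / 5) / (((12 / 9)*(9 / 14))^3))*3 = 2185082647 / 574715610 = 3.80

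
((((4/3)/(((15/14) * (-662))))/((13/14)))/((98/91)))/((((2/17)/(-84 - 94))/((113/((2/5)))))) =2393566/2979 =803.48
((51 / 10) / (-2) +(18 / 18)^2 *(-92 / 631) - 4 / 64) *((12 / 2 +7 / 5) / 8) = -5151843 / 2019200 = -2.55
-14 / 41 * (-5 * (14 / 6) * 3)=490 / 41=11.95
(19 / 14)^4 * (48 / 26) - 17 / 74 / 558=8071291477 / 1288847196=6.26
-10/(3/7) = -70/3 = -23.33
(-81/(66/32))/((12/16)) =-576/11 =-52.36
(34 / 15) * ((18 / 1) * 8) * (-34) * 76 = -4217088 / 5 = -843417.60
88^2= 7744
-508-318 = -826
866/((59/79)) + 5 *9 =71069/59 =1204.56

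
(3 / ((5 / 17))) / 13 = 51 / 65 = 0.78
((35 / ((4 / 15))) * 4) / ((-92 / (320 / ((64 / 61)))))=-160125 / 92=-1740.49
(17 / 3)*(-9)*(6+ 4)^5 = -5100000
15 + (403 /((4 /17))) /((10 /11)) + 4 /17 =1291497 /680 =1899.26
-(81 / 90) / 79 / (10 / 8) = -18 / 1975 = -0.01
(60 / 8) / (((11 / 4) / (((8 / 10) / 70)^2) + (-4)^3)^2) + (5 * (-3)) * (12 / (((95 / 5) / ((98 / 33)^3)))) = -2123251864950887200 / 8557486105347267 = -248.12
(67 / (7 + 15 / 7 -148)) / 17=-469 / 16524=-0.03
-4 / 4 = -1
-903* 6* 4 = -21672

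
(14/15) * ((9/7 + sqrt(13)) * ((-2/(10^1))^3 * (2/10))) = -14 * sqrt(13)/9375 - 6/3125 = -0.01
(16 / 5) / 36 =4 / 45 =0.09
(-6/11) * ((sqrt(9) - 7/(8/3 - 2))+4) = 21/11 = 1.91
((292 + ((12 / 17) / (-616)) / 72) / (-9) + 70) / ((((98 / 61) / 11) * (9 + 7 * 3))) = 1295470237 / 151139520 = 8.57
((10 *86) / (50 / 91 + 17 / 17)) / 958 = 39130 / 67539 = 0.58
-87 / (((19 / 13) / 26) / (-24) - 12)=705744 / 97363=7.25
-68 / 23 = -2.96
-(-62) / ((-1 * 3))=-20.67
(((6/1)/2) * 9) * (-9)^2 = 2187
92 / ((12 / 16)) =368 / 3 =122.67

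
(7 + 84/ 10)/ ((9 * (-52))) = -77/ 2340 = -0.03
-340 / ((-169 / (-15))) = -5100 / 169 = -30.18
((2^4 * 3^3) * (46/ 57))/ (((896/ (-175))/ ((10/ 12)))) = -8625/ 152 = -56.74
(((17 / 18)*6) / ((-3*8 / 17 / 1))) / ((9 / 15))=-1445 / 216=-6.69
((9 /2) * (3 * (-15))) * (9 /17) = -3645 /34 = -107.21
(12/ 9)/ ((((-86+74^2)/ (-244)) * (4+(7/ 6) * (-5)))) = 976/ 29645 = 0.03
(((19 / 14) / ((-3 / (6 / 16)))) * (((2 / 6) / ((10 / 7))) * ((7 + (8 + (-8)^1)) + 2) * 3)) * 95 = -3249 / 32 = -101.53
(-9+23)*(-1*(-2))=28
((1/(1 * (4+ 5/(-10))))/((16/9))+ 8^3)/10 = 51.22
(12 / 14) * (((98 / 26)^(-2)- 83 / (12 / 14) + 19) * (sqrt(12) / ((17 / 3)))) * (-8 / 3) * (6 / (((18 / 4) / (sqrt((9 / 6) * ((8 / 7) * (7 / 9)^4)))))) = 143392384 * sqrt(7) / 3306177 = 114.75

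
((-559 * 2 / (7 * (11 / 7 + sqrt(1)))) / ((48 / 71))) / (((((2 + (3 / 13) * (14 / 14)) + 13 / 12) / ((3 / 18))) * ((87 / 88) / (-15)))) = 2579785 / 36801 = 70.10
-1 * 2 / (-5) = 2 / 5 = 0.40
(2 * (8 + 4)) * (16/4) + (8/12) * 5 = 298/3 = 99.33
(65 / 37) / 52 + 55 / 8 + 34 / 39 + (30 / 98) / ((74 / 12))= 4429211 / 565656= 7.83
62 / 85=0.73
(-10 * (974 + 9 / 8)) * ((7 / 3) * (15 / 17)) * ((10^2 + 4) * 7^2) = -102307820.59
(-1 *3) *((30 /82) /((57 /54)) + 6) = -14832 /779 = -19.04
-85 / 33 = -2.58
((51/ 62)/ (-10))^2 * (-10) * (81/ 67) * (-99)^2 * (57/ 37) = -117698415417/ 95292760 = -1235.12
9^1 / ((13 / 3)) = 27 / 13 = 2.08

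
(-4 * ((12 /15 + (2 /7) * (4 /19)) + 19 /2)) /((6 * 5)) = -4593 /3325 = -1.38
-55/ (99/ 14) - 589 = -5371/ 9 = -596.78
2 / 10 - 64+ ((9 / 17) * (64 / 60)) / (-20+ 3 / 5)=-526271 / 8245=-63.83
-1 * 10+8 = -2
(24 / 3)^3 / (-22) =-256 / 11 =-23.27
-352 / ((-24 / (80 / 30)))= 352 / 9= 39.11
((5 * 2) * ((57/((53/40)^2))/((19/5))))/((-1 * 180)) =-4000/8427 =-0.47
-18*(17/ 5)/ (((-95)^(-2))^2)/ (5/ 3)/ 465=-199391130/ 31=-6431971.94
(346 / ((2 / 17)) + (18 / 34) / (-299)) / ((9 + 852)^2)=14949094 / 3768134643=0.00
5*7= 35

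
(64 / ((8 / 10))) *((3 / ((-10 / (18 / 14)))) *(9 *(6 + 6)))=-23328 / 7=-3332.57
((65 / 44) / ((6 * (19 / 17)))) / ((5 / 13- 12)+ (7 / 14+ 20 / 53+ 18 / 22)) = -8957 / 403332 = -0.02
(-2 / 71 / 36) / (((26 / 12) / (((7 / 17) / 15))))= -7 / 706095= -0.00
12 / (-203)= -12 / 203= -0.06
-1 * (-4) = 4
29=29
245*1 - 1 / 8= 1959 / 8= 244.88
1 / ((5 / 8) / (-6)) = -48 / 5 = -9.60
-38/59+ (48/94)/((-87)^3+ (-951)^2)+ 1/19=-67214041/113645859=-0.59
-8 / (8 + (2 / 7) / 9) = -252 / 253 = -1.00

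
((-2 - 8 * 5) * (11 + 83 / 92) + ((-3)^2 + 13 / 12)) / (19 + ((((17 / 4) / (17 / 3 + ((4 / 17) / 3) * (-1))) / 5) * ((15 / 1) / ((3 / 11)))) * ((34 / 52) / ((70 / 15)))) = -4674766460 / 192524421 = -24.28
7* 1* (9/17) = 63/17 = 3.71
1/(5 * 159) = 1/795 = 0.00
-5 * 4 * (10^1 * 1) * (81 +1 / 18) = -145900 / 9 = -16211.11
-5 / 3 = -1.67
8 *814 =6512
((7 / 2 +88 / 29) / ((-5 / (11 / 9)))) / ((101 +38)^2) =-4169 / 50427810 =-0.00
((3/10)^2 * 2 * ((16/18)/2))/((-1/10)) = -0.80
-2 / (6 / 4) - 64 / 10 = -116 / 15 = -7.73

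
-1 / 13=-0.08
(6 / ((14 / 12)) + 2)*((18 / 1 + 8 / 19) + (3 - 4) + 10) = 26050 / 133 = 195.86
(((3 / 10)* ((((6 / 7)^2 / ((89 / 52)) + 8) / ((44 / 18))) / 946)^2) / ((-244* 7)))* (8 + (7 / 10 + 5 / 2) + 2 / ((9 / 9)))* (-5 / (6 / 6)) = 0.00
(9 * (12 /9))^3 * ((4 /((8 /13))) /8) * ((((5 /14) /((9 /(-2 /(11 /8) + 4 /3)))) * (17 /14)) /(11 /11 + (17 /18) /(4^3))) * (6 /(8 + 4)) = -2545920 /630091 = -4.04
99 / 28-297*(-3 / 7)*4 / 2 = 7227 / 28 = 258.11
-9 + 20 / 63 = -547 / 63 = -8.68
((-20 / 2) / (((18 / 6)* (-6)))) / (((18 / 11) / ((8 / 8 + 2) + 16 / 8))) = 1.70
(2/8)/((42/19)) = 19/168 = 0.11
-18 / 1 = -18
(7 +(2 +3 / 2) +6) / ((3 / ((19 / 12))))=209 / 24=8.71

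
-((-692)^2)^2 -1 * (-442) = -229310730054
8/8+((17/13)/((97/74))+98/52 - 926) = -2325581/2522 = -922.12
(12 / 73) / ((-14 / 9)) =-54 / 511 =-0.11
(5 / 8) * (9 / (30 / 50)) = 75 / 8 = 9.38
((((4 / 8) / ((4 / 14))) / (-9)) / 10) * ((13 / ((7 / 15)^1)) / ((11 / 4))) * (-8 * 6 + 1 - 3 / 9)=923 / 99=9.32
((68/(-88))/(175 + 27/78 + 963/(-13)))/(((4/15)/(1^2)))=-3315/115852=-0.03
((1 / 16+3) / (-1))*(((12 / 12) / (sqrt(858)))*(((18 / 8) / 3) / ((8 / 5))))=-245*sqrt(858) / 146432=-0.05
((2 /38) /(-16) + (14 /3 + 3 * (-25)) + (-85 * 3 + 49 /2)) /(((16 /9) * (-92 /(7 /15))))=1920541 /2237440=0.86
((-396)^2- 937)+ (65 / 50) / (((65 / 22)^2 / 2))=253303859 / 1625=155879.30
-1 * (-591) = 591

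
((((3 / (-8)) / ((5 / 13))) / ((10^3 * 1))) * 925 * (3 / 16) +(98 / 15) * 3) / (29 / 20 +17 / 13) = 6466603 / 917760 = 7.05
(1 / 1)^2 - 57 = -56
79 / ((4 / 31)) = 2449 / 4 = 612.25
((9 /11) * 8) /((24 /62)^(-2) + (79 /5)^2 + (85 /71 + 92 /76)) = 349660800 /13820996431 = 0.03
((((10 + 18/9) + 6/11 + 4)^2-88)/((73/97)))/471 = 726724/1386781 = 0.52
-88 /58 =-44 /29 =-1.52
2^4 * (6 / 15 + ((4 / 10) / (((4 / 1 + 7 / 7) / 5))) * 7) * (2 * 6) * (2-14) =-36864 / 5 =-7372.80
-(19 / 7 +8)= -75 / 7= -10.71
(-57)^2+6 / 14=22746 / 7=3249.43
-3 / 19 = -0.16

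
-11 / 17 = -0.65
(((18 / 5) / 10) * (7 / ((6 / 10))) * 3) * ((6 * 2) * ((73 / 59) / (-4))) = -13797 / 295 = -46.77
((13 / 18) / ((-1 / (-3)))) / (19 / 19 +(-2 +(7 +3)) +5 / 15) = 13 / 56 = 0.23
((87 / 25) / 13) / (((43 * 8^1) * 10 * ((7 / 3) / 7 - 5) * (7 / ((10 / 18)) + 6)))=-87 / 97042400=-0.00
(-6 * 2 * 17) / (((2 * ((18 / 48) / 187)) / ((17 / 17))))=-50864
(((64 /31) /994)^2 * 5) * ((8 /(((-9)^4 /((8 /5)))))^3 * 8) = 2147483648 /1676047362973663779225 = 0.00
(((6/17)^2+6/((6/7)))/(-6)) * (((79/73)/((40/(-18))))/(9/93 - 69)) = -5042491/600842560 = -0.01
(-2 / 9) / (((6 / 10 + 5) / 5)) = -25 / 126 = -0.20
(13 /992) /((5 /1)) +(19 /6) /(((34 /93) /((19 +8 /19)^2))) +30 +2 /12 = 15847087357 /4806240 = 3297.19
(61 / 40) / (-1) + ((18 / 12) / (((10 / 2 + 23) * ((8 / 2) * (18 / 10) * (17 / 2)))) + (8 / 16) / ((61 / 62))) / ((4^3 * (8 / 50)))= -657967139 / 445992960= -1.48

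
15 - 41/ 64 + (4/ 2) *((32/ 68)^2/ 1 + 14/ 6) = 1080293/ 55488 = 19.47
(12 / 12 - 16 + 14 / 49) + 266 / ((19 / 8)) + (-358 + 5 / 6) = -10915 / 42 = -259.88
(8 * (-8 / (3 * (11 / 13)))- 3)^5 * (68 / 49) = -970646823408332 / 39135393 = -24802276.12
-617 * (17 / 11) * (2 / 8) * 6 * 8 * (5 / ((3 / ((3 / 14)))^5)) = -157335 / 1479016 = -0.11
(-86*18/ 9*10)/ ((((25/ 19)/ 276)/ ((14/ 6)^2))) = -29464288/ 15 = -1964285.87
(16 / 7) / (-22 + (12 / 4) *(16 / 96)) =-32 / 301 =-0.11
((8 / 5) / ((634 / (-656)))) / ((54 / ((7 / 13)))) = -9184 / 556335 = -0.02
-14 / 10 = -7 / 5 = -1.40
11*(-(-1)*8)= 88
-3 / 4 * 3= -2.25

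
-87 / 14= -6.21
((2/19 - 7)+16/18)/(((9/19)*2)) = -1027/162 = -6.34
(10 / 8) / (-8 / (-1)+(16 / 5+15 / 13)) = 325 / 3212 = 0.10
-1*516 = -516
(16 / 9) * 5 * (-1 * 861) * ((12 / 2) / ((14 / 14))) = -45920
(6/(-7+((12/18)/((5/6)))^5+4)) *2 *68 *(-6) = 1832.12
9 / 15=3 / 5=0.60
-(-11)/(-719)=-11/719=-0.02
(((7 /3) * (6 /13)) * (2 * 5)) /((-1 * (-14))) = 10 /13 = 0.77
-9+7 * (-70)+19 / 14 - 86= -8171 / 14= -583.64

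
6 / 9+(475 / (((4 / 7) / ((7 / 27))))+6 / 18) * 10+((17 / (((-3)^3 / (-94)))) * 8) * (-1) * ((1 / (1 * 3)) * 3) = 30341 / 18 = 1685.61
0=0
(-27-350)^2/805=142129/805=176.56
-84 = -84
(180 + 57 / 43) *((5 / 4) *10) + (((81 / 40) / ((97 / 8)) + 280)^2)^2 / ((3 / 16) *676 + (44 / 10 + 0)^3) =117280886102980216972199 / 4033908397482610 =29073760.37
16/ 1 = 16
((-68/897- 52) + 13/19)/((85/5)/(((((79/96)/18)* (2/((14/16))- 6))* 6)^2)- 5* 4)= 14.18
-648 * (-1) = 648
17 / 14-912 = -12751 / 14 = -910.79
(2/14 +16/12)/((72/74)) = 1147/756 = 1.52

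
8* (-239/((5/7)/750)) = -2007600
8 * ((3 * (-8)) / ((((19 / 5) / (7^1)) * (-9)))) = 2240 / 57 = 39.30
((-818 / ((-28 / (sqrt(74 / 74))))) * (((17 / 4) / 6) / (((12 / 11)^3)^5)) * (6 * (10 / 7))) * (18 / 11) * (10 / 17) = 3882942048388639225 / 83882673017192448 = 46.29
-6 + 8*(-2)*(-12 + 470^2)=-3534214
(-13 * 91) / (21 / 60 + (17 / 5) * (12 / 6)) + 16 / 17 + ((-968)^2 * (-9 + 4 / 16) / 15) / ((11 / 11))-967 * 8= -311073292 / 561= -554497.85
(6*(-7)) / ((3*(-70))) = 0.20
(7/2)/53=7/106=0.07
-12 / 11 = -1.09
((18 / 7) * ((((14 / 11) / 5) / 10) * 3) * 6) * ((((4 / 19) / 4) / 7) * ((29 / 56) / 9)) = 261 / 512050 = 0.00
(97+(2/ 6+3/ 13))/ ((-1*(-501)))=0.19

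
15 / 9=5 / 3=1.67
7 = 7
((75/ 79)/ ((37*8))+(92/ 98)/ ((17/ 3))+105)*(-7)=-2048571027/ 2782696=-736.18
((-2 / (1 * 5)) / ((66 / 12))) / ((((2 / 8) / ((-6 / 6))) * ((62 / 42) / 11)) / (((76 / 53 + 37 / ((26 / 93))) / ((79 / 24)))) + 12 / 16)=-743295168 / 7656794615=-0.10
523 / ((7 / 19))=9937 / 7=1419.57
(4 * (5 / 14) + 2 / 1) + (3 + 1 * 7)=94 / 7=13.43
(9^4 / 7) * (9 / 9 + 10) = 72171 / 7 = 10310.14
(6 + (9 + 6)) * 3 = 63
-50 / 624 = -0.08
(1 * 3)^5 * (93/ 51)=7533/ 17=443.12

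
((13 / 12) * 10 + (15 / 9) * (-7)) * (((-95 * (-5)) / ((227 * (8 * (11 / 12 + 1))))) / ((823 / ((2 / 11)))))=-2375 / 94531426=-0.00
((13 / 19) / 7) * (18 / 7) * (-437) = -5382 / 49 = -109.84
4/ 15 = 0.27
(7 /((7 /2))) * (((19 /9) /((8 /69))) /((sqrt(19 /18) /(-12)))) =-69 * sqrt(38) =-425.34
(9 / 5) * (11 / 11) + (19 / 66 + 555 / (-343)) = 53177 / 113190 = 0.47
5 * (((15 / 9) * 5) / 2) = 125 / 6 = 20.83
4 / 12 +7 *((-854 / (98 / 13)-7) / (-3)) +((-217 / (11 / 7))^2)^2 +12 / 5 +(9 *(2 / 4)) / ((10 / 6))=53239189731111 / 146410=363630829.39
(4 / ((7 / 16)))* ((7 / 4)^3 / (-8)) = -49 / 8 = -6.12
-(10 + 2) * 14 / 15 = -56 / 5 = -11.20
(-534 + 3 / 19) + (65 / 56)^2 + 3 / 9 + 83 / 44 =-1042665181 / 1966272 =-530.28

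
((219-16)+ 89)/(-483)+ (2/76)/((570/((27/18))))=-4215997/6974520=-0.60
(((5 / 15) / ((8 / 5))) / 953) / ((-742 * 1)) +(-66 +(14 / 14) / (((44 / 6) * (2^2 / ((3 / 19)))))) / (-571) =234078615959 / 2025305033136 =0.12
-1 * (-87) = 87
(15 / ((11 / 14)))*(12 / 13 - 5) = -11130 / 143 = -77.83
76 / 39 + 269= 10567 / 39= 270.95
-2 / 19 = -0.11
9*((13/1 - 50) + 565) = 4752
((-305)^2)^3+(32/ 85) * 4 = 68425497198203253/ 85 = 805005849390626.51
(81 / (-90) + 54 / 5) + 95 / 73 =8177 / 730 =11.20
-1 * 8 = -8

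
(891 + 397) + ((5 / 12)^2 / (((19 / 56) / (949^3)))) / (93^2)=153377160979 / 2957958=51852.38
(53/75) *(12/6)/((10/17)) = 2.40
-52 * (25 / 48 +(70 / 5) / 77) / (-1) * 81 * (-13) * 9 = -15235857 / 44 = -346269.48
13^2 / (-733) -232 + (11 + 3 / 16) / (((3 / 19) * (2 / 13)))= 16066529 / 70368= 228.32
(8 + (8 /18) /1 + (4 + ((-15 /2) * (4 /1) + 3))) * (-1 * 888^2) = 11477696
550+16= 566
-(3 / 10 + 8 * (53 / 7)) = -4261 / 70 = -60.87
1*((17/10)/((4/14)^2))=833/40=20.82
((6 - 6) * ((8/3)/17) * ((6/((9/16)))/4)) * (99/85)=0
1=1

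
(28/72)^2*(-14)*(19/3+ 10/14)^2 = -76664/729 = -105.16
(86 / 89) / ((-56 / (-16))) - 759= -472685 / 623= -758.72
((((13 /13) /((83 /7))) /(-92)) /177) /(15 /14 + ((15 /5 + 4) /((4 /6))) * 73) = -49 /7261996356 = -0.00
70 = 70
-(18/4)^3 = -729/8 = -91.12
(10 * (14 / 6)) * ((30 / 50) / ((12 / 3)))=7 / 2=3.50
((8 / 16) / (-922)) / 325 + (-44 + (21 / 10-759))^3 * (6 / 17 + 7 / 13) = -3588877876188751 / 7837000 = -457940267.47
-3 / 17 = -0.18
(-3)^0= 1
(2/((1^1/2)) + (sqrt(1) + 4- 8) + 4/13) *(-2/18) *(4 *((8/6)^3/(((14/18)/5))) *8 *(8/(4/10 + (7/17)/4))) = -473497600/420147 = -1126.98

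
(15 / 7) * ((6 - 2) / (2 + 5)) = 60 / 49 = 1.22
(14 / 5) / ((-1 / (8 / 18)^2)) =-224 / 405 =-0.55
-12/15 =-4/5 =-0.80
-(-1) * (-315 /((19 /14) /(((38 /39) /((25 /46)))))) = -27048 /65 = -416.12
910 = 910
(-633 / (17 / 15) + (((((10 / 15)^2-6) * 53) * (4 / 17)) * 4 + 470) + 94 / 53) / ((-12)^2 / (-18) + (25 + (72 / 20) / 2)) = -19.36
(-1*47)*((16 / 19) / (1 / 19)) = -752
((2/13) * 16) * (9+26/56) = 2120/91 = 23.30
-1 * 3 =-3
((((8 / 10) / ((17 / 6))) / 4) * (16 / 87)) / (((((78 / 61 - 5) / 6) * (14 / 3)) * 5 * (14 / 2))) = -17568 / 137090975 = -0.00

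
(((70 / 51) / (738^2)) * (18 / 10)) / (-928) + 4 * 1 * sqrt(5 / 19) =-7 / 1432050624 + 4 * sqrt(95) / 19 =2.05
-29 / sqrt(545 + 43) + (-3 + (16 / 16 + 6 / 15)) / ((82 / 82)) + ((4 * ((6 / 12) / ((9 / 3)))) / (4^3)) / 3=-2.79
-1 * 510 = -510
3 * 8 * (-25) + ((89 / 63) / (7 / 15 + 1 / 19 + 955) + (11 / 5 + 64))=-15263389552 / 28593915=-533.80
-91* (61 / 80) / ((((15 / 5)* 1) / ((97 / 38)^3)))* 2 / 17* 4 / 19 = -5066247823 / 531709680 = -9.53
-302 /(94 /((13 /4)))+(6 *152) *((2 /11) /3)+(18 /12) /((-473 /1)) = 3986291 /88924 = 44.83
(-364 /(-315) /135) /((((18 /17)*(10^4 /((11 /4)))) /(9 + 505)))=624767 /546750000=0.00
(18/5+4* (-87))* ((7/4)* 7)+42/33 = -463939/110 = -4217.63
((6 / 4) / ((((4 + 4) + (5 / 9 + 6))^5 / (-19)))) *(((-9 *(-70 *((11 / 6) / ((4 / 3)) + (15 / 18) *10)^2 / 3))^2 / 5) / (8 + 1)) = -30004897842107685 / 79010794805248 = -379.76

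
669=669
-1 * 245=-245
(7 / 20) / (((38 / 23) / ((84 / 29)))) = 3381 / 5510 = 0.61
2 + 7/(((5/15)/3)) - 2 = 63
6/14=3/7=0.43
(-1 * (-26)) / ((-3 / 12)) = -104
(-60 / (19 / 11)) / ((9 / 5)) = -1100 / 57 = -19.30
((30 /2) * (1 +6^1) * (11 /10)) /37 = 231 /74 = 3.12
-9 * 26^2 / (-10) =3042 / 5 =608.40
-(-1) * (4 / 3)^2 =16 / 9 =1.78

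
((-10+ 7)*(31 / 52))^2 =8649 / 2704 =3.20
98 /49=2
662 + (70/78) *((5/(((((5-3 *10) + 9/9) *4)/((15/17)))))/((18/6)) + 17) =43105141/63648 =677.24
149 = 149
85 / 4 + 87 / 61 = 22.68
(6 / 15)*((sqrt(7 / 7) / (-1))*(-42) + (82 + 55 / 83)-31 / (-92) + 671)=6078253 / 19090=318.40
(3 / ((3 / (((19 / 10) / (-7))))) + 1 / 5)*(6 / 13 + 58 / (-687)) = -1684 / 62517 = -0.03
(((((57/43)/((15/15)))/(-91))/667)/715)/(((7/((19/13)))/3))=-3249/169817763115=-0.00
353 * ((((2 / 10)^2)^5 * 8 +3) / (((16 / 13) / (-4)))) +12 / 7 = -3440.04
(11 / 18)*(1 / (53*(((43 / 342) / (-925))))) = -193325 / 2279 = -84.83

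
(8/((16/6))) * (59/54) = 3.28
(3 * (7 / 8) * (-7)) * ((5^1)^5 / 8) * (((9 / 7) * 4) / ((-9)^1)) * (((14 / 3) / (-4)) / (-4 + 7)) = -153125 / 96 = -1595.05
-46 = -46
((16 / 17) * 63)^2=1016064 / 289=3515.79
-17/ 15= -1.13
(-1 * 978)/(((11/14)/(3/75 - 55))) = 18812808/275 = 68410.21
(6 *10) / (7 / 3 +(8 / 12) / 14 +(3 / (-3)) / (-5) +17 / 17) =1575 / 94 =16.76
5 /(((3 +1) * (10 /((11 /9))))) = 11 /72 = 0.15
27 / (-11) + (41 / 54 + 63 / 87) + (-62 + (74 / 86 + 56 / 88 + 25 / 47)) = -60.94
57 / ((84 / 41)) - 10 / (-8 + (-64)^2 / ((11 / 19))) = 3784579 / 136038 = 27.82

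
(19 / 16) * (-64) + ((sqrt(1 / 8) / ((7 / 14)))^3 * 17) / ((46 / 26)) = -76 + 221 * sqrt(2) / 92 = -72.60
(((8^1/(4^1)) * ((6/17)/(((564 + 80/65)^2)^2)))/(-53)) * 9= -771147/656661251719722304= -0.00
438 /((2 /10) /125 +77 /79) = 3604375 /8034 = 448.64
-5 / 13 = -0.38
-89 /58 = -1.53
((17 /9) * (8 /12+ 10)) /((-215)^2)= 544 /1248075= 0.00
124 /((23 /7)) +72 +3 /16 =40453 /368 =109.93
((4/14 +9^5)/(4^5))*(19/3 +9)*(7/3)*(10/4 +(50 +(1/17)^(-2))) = 6493236605/9216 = 704561.26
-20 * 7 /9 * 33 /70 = -22 /3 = -7.33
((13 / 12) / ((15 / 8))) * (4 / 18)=52 / 405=0.13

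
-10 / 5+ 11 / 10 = -0.90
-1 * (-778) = 778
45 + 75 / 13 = 660 / 13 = 50.77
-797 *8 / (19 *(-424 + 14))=3188 / 3895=0.82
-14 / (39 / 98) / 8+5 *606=235997 / 78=3025.60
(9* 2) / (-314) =-9 / 157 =-0.06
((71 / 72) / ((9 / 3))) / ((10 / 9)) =71 / 240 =0.30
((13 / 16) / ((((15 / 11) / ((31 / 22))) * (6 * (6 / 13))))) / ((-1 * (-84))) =0.00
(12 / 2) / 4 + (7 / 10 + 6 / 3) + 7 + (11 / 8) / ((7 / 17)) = 4071 / 280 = 14.54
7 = 7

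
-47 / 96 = -0.49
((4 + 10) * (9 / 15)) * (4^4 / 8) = 268.80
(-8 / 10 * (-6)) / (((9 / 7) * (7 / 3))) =8 / 5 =1.60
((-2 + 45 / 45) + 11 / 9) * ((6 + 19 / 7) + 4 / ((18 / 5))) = 1238 / 567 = 2.18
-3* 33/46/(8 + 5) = -99/598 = -0.17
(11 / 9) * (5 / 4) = 55 / 36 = 1.53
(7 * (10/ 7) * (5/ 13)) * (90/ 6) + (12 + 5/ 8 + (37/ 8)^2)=76301/ 832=91.71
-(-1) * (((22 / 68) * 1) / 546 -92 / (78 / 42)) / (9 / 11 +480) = -10115831 / 98184996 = -0.10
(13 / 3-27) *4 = -272 / 3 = -90.67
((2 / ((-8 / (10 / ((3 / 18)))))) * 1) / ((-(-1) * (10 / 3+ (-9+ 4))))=9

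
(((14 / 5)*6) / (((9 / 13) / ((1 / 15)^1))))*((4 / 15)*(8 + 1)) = 1456 / 375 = 3.88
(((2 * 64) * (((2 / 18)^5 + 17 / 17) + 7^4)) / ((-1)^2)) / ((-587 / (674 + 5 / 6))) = -36754735696064 / 103985289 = -353460.92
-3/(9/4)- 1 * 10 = -11.33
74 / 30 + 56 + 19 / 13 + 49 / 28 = 48109 / 780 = 61.68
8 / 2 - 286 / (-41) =450 / 41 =10.98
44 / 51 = 0.86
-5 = -5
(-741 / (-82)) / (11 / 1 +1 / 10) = 1235 / 1517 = 0.81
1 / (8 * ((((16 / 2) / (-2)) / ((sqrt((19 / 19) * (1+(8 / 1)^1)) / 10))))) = -3 / 320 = -0.01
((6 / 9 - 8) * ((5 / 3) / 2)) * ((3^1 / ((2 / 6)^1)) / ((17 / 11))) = -605 / 17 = -35.59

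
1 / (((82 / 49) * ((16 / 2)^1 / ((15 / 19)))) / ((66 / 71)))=24255 / 442472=0.05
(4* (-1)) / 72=-0.06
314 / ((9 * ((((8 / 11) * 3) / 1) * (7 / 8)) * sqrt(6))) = 1727 * sqrt(6) / 567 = 7.46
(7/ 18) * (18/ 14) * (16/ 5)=8/ 5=1.60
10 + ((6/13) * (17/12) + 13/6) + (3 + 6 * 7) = 2255/39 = 57.82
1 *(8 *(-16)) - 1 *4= -132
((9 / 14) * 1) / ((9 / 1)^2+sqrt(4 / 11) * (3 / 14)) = 6237 / 785860-3 * sqrt(11) / 785860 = 0.01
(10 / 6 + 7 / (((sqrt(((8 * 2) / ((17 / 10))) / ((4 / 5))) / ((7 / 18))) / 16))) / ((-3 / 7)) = -686 * sqrt(34) / 135 - 35 / 9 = -33.52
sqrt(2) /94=0.02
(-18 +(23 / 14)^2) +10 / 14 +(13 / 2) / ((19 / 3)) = -50499 / 3724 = -13.56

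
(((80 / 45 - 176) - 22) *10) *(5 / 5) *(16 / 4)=-70640 / 9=-7848.89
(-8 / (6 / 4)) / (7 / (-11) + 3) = -2.26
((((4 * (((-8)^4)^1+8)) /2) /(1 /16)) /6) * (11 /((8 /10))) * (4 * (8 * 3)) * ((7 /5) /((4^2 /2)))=5056128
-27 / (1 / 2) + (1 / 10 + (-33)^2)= 10351 / 10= 1035.10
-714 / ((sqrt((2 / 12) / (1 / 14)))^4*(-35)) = 918 / 245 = 3.75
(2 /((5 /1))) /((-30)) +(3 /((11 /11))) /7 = 218 /525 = 0.42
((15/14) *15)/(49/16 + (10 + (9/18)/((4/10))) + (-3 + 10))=1800/2387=0.75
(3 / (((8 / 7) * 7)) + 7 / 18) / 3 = 55 / 216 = 0.25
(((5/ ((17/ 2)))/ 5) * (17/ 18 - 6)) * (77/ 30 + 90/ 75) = -10283/ 4590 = -2.24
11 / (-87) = -11 / 87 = -0.13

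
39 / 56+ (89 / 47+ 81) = 220009 / 2632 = 83.59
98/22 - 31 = -292/11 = -26.55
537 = 537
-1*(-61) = 61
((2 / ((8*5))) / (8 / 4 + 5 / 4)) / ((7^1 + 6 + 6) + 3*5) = 1 / 2210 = 0.00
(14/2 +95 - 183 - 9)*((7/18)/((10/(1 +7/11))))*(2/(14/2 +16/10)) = -630/473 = -1.33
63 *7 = 441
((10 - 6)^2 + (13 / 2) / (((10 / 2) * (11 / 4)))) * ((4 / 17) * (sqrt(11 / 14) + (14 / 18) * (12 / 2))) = 1812 * sqrt(154) / 6545 + 16912 / 935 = 21.52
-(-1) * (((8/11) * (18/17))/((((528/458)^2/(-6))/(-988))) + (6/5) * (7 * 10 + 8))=399177246/113135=3528.33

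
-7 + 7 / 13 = -84 / 13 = -6.46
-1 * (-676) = 676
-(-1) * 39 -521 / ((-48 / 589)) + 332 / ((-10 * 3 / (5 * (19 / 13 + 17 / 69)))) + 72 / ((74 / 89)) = 10234203769 / 1593072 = 6424.19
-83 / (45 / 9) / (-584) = 83 / 2920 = 0.03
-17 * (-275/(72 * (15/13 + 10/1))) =12155/2088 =5.82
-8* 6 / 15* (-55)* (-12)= -2112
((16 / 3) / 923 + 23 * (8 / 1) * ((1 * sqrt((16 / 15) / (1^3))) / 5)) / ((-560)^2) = 1 / 54272400 + 23 * sqrt(15) / 735000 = 0.00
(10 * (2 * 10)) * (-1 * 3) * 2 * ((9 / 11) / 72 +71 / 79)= -949050 / 869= -1092.12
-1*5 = -5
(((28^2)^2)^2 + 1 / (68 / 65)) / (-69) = -5475391280.25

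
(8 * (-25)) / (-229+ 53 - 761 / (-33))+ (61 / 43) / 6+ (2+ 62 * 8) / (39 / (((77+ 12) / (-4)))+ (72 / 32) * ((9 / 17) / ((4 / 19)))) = 5295991939699 / 41033896638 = 129.06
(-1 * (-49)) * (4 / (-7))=-28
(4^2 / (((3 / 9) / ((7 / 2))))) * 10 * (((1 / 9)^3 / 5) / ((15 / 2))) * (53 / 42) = 0.08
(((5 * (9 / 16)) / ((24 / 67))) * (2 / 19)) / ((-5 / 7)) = -1.16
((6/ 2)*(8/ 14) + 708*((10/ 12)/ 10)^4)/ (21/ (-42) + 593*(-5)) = -21149/ 35870688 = -0.00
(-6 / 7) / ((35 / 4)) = -24 / 245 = -0.10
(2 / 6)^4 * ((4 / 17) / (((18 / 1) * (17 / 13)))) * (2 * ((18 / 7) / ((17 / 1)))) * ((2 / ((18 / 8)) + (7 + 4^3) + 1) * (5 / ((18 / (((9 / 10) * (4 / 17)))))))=68224 / 426207663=0.00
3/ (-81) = -1/ 27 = -0.04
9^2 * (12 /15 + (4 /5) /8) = 729 /10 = 72.90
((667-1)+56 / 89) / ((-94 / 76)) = -2254540 / 4183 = -538.98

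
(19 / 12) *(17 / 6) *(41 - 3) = 6137 / 36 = 170.47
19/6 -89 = -515/6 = -85.83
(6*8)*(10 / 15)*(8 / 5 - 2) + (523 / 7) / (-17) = -10231 / 595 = -17.19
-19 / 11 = -1.73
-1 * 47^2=-2209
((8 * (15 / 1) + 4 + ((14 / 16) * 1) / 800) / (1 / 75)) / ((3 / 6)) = 2380821 / 128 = 18600.16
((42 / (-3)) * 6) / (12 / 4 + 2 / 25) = -300 / 11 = -27.27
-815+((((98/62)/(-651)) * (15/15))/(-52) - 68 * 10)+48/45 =-373274171/249860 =-1493.93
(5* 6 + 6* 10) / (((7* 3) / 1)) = 30 / 7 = 4.29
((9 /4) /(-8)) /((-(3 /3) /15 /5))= 675 /32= 21.09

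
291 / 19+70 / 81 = 16.18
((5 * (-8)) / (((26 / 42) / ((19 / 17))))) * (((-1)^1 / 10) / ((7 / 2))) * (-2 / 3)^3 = -1216 / 1989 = -0.61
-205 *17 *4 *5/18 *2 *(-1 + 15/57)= 975800/171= 5706.43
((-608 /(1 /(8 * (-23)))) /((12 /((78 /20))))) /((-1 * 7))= -181792 /35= -5194.06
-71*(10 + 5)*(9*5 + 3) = -51120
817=817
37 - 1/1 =36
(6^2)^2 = 1296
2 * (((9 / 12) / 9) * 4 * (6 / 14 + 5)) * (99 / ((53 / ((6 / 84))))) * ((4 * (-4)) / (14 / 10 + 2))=-100320 / 44149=-2.27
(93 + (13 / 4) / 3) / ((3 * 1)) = 1129 / 36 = 31.36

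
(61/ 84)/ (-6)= -61/ 504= -0.12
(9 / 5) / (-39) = -3 / 65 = -0.05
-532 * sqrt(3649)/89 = -361.08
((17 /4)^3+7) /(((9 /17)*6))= 30379 /1152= 26.37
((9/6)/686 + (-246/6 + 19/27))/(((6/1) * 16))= -1492655/3556224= -0.42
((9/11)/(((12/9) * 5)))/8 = 27/1760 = 0.02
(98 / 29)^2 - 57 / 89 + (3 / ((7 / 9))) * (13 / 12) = 31348265 / 2095772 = 14.96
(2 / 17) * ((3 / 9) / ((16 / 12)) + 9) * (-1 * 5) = -185 / 34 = -5.44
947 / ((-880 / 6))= -2841 / 440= -6.46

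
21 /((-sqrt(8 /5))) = -21 * sqrt(10) /4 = -16.60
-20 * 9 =-180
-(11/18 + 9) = -173/18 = -9.61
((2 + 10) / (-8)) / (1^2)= -3 / 2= -1.50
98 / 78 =49 / 39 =1.26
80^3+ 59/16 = 8192059/16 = 512003.69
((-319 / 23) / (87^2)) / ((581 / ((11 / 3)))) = -121 / 10463229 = -0.00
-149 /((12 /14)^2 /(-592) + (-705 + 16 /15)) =16208220 /76574003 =0.21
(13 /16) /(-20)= -13 /320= -0.04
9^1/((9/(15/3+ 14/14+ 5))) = 11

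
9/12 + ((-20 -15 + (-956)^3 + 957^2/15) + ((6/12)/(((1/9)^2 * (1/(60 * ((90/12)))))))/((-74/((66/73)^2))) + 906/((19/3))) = -873661851.91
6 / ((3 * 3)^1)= 2 / 3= 0.67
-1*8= -8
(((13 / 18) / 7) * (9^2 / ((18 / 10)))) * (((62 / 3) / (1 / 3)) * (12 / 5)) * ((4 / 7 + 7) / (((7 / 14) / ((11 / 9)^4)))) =2501736952 / 107163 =23345.16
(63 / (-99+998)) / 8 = 63 / 7192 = 0.01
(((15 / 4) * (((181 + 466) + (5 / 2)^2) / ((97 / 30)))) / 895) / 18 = 13065 / 277808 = 0.05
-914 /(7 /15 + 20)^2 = -205650 /94249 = -2.18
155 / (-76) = -155 / 76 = -2.04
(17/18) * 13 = 221/18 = 12.28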